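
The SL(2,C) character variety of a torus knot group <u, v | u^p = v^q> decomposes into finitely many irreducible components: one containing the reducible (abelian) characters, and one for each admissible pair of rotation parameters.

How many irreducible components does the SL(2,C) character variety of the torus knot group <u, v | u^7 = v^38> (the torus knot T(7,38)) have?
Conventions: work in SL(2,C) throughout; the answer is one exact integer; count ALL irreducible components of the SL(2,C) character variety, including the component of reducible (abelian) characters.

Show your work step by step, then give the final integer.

Gamma = < u, v | u^7 = v^38 > (torus knot T(7,38)); the central element u^7 = v^38 acts as +I or -I in any irreducible SL(2,C) representation.
So on each irreducible component the traces are pinned: tr(u) = 2*cos(pi*alpha/7) with 1 <= alpha <= 6, tr(v) = 2*cos(pi*beta/38) with 1 <= beta <= 37.
u^7 = (-1)^alpha I and v^38 = (-1)^beta I must agree, so alpha and beta have equal parity.
count pairs: odd alpha (3 choices) x odd beta (19), plus even alpha (3) x even beta (18): 3*19 + 3*18 = 111.
That is 111 components of irreducible characters, and with the reducible (abelian) component the total is 112.

112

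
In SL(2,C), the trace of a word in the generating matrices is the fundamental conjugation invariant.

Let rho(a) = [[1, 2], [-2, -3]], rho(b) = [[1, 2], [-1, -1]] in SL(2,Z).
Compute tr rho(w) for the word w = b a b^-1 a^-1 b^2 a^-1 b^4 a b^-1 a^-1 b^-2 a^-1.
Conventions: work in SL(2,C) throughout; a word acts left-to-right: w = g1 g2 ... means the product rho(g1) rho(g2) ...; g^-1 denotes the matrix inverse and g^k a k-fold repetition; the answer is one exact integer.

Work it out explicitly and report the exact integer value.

20

rho(b) = [[1, 2], [-1, -1]]
... * rho(a) = [[1, 2], [-2, -3]]  ->  [[-3, -4], [1, 1]]
... * rho(b^-1) = [[-1, -2], [1, 1]]  ->  [[-1, 2], [0, -1]]
... * rho(a^-1) = [[-3, -2], [2, 1]]  ->  [[7, 4], [-2, -1]]
... * rho(b) = [[1, 2], [-1, -1]]  ->  [[3, 10], [-1, -3]]
... * rho(b) = [[1, 2], [-1, -1]]  ->  [[-7, -4], [2, 1]]
... * rho(a^-1) = [[-3, -2], [2, 1]]  ->  [[13, 10], [-4, -3]]
... * rho(b) = [[1, 2], [-1, -1]]  ->  [[3, 16], [-1, -5]]
... * rho(b) = [[1, 2], [-1, -1]]  ->  [[-13, -10], [4, 3]]
... * rho(b) = [[1, 2], [-1, -1]]  ->  [[-3, -16], [1, 5]]
... * rho(b) = [[1, 2], [-1, -1]]  ->  [[13, 10], [-4, -3]]
... * rho(a) = [[1, 2], [-2, -3]]  ->  [[-7, -4], [2, 1]]
... * rho(b^-1) = [[-1, -2], [1, 1]]  ->  [[3, 10], [-1, -3]]
... * rho(a^-1) = [[-3, -2], [2, 1]]  ->  [[11, 4], [-3, -1]]
... * rho(b^-1) = [[-1, -2], [1, 1]]  ->  [[-7, -18], [2, 5]]
... * rho(b^-1) = [[-1, -2], [1, 1]]  ->  [[-11, -4], [3, 1]]
... * rho(a^-1) = [[-3, -2], [2, 1]]  ->  [[25, 18], [-7, -5]]
tr = 25 + -5 = 20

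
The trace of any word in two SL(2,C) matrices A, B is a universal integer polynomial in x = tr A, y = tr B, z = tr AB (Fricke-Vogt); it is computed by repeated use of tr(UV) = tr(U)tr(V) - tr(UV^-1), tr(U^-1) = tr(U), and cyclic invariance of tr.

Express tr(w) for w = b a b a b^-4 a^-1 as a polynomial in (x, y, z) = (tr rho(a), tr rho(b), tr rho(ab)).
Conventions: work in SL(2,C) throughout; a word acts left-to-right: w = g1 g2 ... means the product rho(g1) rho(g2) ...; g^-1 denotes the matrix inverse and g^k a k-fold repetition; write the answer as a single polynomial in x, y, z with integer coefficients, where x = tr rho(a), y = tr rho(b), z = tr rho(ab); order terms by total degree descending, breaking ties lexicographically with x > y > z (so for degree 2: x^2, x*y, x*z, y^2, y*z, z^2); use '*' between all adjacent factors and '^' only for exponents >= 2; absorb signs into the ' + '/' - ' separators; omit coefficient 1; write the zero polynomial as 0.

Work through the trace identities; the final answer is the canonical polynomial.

tr(a b a) = tr(a)*tr(b a) - tr(b) = x*z - y
and tr(a b a b) = tr(a b)*tr(a b) - tr(1) = z^2 - 2
tr(b^-1 a b a) = tr(a b a)*tr(b) - tr(a b a b) = x*y*z - y^2 - z^2 + 2
next, tr(a b a b^-2) = tr(b^-1 a b a)*tr(b) - tr(b^-1 a b a b) = x*y^2*z - y^3 - y*z^2 - x*z + 3*y
tr(b a b) = tr(b)*tr(a b) - tr(a) = y*z - x
and tr(a b a b a) = tr(a)*tr(b a b a) - tr(b a b) = x*z^2 - y*z - x
tr(a b a b a b) = tr(a b a b)*tr(a b) - tr(b a) = z^3 - 3*z
and tr(a b a b a b^-1) = tr(a b a b a)*tr(b) - tr(a b a b a b) = x*y*z^2 - y^2*z - z^3 - x*y + 3*z
tr(a b a b a b^-2) = tr(a b a b a b^-1)*tr(b) - tr(a b a b a) = x*y^2*z^2 - y^3*z - y*z^3 - x*y^2 - x*z^2 + 4*y*z + x
tr(b a b a b^-3 a) = tr(a b a b a b^-2)*tr(b) - tr(a b a b a b^-1) = x*y^3*z^2 - y^4*z - y^2*z^3 - x*y^3 - 2*x*y*z^2 + 5*y^2*z + z^3 + 2*x*y - 3*z
next, tr(a^-1 b a b a b^-3) = tr(b a b a b^-3)*tr(a) - tr(b a b a b^-3 a) = -x*y^3*z^2 + x^2*y^2*z + y^4*z + y^2*z^3 + x*y*z^2 - x^2*z - 5*y^2*z - z^3 + x*y + 3*z
tr(a^-1 b a b a b^-1) = tr(b a b a b^-1)*tr(a) - tr(b a b a b^-1 a) = -x*y*z^2 + x^2*z + y^2*z + z^3 - 3*z
next, tr(a^-1 b a b a b^-2) = tr(a^-1 b a b a b^-1)*tr(b) - tr(a^-1 b a b a) = -x*y^2*z^2 + x^2*y*z + y^3*z + y*z^3 - 4*y*z + x
tr(b a b a b^-4 a^-1) = tr(a^-1 b a b a b^-3)*tr(b) - tr(a^-1 b a b a b^-2) = -x*y^4*z^2 + x^2*y^3*z + y^5*z + y^3*z^3 + 2*x*y^2*z^2 - 2*x^2*y*z - 6*y^3*z - 2*y*z^3 + x*y^2 + 7*y*z - x

-x*y^4*z^2 + x^2*y^3*z + y^5*z + y^3*z^3 + 2*x*y^2*z^2 - 2*x^2*y*z - 6*y^3*z - 2*y*z^3 + x*y^2 + 7*y*z - x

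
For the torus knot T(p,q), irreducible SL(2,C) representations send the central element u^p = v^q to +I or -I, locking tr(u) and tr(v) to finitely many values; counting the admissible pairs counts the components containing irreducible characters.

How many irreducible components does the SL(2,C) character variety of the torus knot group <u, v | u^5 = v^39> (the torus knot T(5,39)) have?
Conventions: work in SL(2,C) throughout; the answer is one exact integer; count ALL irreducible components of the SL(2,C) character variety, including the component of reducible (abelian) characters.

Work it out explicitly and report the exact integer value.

For T(5,39): irreducibility forces the central element u^5 = v^39 to one of +I, -I.
So on each irreducible component the traces are pinned: tr(u) = 2*cos(pi*alpha/5) with 1 <= alpha <= 4, tr(v) = 2*cos(pi*beta/39) with 1 <= beta <= 38.
Consistency of u^5 = (-1)^alpha I with v^39 = (-1)^beta I forces alpha = beta (mod 2).
count pairs: odd alpha (2 choices) x odd beta (19), plus even alpha (2) x even beta (19): 2*19 + 2*19 = 76.
components with irreducible characters: 76; plus the single component of reducible (abelian) characters: total 77.

77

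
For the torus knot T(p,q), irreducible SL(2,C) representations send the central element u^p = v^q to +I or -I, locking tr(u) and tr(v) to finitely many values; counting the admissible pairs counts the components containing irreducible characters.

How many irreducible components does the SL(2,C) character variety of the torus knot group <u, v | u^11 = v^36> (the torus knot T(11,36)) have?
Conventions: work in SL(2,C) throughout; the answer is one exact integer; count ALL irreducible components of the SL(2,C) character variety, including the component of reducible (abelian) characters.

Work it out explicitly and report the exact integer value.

176

For T(11,36): irreducibility forces the central element u^11 = v^36 to one of +I, -I.
So on each irreducible component the traces are pinned: tr(u) = 2*cos(pi*alpha/11) with 1 <= alpha <= 10, tr(v) = 2*cos(pi*beta/36) with 1 <= beta <= 35.
u^11 = (-1)^alpha I and v^36 = (-1)^beta I must agree, so alpha and beta have equal parity.
Counting: 5 odd alphas x 18 odd betas + 5 even alphas x 17 even betas = 90 + 85 = 175.
components with irreducible characters: 175; plus the single component of reducible (abelian) characters: total 176.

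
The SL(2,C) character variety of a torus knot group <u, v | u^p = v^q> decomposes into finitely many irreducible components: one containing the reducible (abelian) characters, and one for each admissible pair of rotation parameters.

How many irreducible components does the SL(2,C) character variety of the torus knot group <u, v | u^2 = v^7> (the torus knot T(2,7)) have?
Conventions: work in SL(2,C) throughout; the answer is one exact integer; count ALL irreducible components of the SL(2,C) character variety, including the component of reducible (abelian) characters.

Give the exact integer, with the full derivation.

In the torus knot group T(2,7), u^2 = v^7 is central, so an irreducible representation sends it to +I or -I (Schur).
On an irreducible component, tr(u) is locked at 2*cos(pi*alpha/2) for some alpha in 1..1, and tr(v) at 2*cos(pi*beta/7) for some beta in 1..6.
u^2 = (-1)^alpha I and v^7 = (-1)^beta I must agree, so alpha and beta have equal parity.
count pairs: odd alpha (1 choices) x odd beta (3), plus even alpha (0) x even beta (3): 1*3 + 0*3 = 3.
That is 3 components of irreducible characters, and with the reducible (abelian) component the total is 4.

4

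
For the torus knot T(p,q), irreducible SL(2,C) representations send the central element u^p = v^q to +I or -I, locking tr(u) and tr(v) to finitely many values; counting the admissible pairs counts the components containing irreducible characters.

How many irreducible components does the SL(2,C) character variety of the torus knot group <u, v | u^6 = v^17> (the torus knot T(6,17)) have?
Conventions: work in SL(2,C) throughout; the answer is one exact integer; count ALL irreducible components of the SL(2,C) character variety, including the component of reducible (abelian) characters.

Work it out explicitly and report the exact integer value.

In the torus knot group T(6,17), u^6 = v^17 is central, so an irreducible representation sends it to +I or -I (Schur).
This locks tr(u) to 2*cos(pi*alpha/6), alpha in 1..5, and tr(v) to 2*cos(pi*beta/17), beta in 1..16, on each component of irreducible characters.
Consistency of u^6 = (-1)^alpha I with v^17 = (-1)^beta I forces alpha = beta (mod 2).
Counting: 3 odd alphas x 8 odd betas + 2 even alphas x 8 even betas = 24 + 16 = 40.
components with irreducible characters: 40; plus the single component of reducible (abelian) characters: total 41.

41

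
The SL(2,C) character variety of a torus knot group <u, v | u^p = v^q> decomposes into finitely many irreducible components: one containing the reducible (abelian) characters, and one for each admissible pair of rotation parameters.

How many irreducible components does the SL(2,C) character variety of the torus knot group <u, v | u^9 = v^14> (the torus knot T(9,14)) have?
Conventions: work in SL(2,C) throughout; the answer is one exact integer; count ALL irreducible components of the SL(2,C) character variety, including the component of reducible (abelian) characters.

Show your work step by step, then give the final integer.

53

Gamma = < u, v | u^9 = v^14 > (torus knot T(9,14)); the central element u^9 = v^14 acts as +I or -I in any irreducible SL(2,C) representation.
This locks tr(u) to 2*cos(pi*alpha/9), alpha in 1..8, and tr(v) to 2*cos(pi*beta/14), beta in 1..13, on each component of irreducible characters.
u^9 = (-1)^alpha I and v^14 = (-1)^beta I must agree, so alpha and beta have equal parity.
Counting: 4 odd alphas x 7 odd betas + 4 even alphas x 6 even betas = 28 + 24 = 52.
That is 52 components of irreducible characters, and with the reducible (abelian) component the total is 53.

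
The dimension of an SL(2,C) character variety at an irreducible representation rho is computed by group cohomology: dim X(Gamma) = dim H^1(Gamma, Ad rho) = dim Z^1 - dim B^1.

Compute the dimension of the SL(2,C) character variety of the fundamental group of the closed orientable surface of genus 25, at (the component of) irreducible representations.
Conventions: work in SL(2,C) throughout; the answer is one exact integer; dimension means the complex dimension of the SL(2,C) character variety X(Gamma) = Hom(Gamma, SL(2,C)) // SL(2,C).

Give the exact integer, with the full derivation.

The genus-25 surface group: 2g = 50 generators, one relator prod [a_i, b_i].
Before the relator condition, cocycle space has dim 3*50 = 150.
H^2 = coker(d_2) is dual to H^0 = 0 at irreducible rho (Poincare duality), so d_2 is onto: dim Z^1 = 147.
As always at irreducible rho, dim B^1 = 3.
dim X = dim H^1 = 147 - 3 = 144.

144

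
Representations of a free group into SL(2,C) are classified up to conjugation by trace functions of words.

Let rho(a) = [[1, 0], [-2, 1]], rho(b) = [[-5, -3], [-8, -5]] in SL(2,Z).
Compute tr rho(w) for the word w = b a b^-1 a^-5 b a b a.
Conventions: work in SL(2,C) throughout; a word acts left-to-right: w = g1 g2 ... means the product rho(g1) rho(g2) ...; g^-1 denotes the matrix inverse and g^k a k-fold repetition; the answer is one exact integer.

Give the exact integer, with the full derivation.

rho(b) = [[-5, -3], [-8, -5]]
... * rho(a) = [[1, 0], [-2, 1]]  ->  [[1, -3], [2, -5]]
... * rho(b^-1) = [[-5, 3], [8, -5]]  ->  [[-29, 18], [-50, 31]]
... * rho(a^-1) = [[1, 0], [2, 1]]  ->  [[7, 18], [12, 31]]
... * rho(a^-1) = [[1, 0], [2, 1]]  ->  [[43, 18], [74, 31]]
... * rho(a^-1) = [[1, 0], [2, 1]]  ->  [[79, 18], [136, 31]]
... * rho(a^-1) = [[1, 0], [2, 1]]  ->  [[115, 18], [198, 31]]
... * rho(a^-1) = [[1, 0], [2, 1]]  ->  [[151, 18], [260, 31]]
... * rho(b) = [[-5, -3], [-8, -5]]  ->  [[-899, -543], [-1548, -935]]
... * rho(a) = [[1, 0], [-2, 1]]  ->  [[187, -543], [322, -935]]
... * rho(b) = [[-5, -3], [-8, -5]]  ->  [[3409, 2154], [5870, 3709]]
... * rho(a) = [[1, 0], [-2, 1]]  ->  [[-899, 2154], [-1548, 3709]]
tr = -899 + 3709 = 2810

2810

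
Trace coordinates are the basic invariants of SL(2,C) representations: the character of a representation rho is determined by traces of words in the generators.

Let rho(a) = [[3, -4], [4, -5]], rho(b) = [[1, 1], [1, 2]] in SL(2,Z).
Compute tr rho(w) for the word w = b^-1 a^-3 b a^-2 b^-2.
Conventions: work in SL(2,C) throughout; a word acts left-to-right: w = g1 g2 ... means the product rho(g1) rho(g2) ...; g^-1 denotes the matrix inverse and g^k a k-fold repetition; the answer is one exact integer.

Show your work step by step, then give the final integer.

701

rho(b^-1) = [[2, -1], [-1, 1]]
... * rho(a^-1) = [[-5, 4], [-4, 3]]  ->  [[-6, 5], [1, -1]]
... * rho(a^-1) = [[-5, 4], [-4, 3]]  ->  [[10, -9], [-1, 1]]
... * rho(a^-1) = [[-5, 4], [-4, 3]]  ->  [[-14, 13], [1, -1]]
... * rho(b) = [[1, 1], [1, 2]]  ->  [[-1, 12], [0, -1]]
... * rho(a^-1) = [[-5, 4], [-4, 3]]  ->  [[-43, 32], [4, -3]]
... * rho(a^-1) = [[-5, 4], [-4, 3]]  ->  [[87, -76], [-8, 7]]
... * rho(b^-1) = [[2, -1], [-1, 1]]  ->  [[250, -163], [-23, 15]]
... * rho(b^-1) = [[2, -1], [-1, 1]]  ->  [[663, -413], [-61, 38]]
tr = 663 + 38 = 701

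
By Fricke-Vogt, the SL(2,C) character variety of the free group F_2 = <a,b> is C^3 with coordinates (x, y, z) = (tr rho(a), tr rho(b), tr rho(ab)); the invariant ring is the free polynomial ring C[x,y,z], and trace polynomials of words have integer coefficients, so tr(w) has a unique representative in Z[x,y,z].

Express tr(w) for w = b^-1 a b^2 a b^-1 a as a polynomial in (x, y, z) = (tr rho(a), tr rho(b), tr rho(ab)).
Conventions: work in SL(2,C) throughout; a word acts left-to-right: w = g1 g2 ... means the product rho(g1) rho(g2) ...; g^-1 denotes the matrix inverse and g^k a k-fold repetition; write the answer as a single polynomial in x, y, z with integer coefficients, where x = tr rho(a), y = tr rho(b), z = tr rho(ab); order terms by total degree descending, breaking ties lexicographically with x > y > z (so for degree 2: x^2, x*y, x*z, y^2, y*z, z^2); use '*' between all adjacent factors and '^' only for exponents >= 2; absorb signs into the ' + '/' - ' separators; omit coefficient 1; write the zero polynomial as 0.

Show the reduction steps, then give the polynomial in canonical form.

tr(a^2 b) = tr(a) tr(b a) - tr(b)   [square of a] = x*z - y
next, tr(a^2) = tr(a) tr(a) - tr(1)   [square of a] = x^2 - 2
tr(a b^2 a) = tr(b) tr(a^2 b) - tr(a^2)   [square of b] = x*y*z - x^2 - y^2 + 2
and tr(a b^2) = tr(b) tr(a b) - tr(a)   [square of b] = y*z - x
and tr(a^2 b^2 a) = tr(a) tr(a b^2 a) - tr(a b^2)   [square of a] = x^2*y*z - x^3 - x*y^2 - y*z + 3*x
tr(b a b a) = tr(b a) tr(b a) - tr(1)   [split at a repeated b] = z^2 - 2
tr(a b a^2 b) = tr(a) tr(b a b a) - tr(b a b)   [square of a] = x*z^2 - y*z - x
and tr(a b a^2) = tr(a) tr(b a^2) - tr(b a)   [square of a] = x^2*z - x*y - z
next, tr(a^2 b^2 a b) = tr(b) tr(a b a^2 b) - tr(a b a^2)   [square of b] = x*y*z^2 - x^2*z - y^2*z + z
next, tr(a b^2 a b^-1 a) = tr(a^2 b^2 a) tr(b) - tr(a^2 b^2 a b)   [inverse elimination on b] = x^2*y^2*z - x^3*y - x*y^3 - x*y*z^2 + x^2*z + 3*x*y - z
next, tr(a b a b^2 a) = tr(b) tr(a^2 b a b) - tr(a^2 b a)   [square of b] = x*y*z^2 - x^2*z - y^2*z + z
tr(a b a b a b) = tr(a b) tr(a b a b) - tr(a^-1 b^-1)   [split at a repeated a] = z^3 - 3*z
next, tr(a b a b^2 a b) = tr(b) tr(a b a b a b) - tr(a b a b a)   [square of b] = y*z^3 - x*z^2 - 2*y*z + x
tr(a b^2 a b^-1 a b) = tr(a b a b^2 a) tr(b) - tr(a b a b^2 a b)   [inverse elimination on b] = x*y^2*z^2 - x^2*y*z - y^3*z - y*z^3 + x*z^2 + 3*y*z - x
next, tr(b^-1 a b^2 a b^-1 a) = tr(a b^2 a b^-1 a) tr(b) - tr(a b^2 a b^-1 a b)   [inverse elimination on b] = x^2*y^3*z - x^3*y^2 - x*y^4 - 2*x*y^2*z^2 + 2*x^2*y*z + y^3*z + y*z^3 + 3*x*y^2 - x*z^2 - 4*y*z + x

x^2*y^3*z - x^3*y^2 - x*y^4 - 2*x*y^2*z^2 + 2*x^2*y*z + y^3*z + y*z^3 + 3*x*y^2 - x*z^2 - 4*y*z + x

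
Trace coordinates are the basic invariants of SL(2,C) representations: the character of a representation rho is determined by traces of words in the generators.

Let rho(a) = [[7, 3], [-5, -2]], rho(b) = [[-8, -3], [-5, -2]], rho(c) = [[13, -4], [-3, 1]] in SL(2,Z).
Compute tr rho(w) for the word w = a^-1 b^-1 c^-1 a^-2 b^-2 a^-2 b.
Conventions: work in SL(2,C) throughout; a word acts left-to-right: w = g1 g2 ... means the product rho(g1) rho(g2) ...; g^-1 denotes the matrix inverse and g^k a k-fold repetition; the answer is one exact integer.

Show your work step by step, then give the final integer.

rho(a^-1) = [[-2, -3], [5, 7]]
... * rho(b^-1) = [[-2, 3], [5, -8]]  ->  [[-11, 18], [25, -41]]
... * rho(c^-1) = [[1, 4], [3, 13]]  ->  [[43, 190], [-98, -433]]
... * rho(a^-1) = [[-2, -3], [5, 7]]  ->  [[864, 1201], [-1969, -2737]]
... * rho(a^-1) = [[-2, -3], [5, 7]]  ->  [[4277, 5815], [-9747, -13252]]
... * rho(b^-1) = [[-2, 3], [5, -8]]  ->  [[20521, -33689], [-46766, 76775]]
... * rho(b^-1) = [[-2, 3], [5, -8]]  ->  [[-209487, 331075], [477407, -754498]]
... * rho(a^-1) = [[-2, -3], [5, 7]]  ->  [[2074349, 2945986], [-4727304, -6713707]]
... * rho(a^-1) = [[-2, -3], [5, 7]]  ->  [[10581232, 14398855], [-24113927, -32814037]]
... * rho(b) = [[-8, -3], [-5, -2]]  ->  [[-156644131, -60541406], [356981601, 137969855]]
tr = -156644131 + 137969855 = -18674276

-18674276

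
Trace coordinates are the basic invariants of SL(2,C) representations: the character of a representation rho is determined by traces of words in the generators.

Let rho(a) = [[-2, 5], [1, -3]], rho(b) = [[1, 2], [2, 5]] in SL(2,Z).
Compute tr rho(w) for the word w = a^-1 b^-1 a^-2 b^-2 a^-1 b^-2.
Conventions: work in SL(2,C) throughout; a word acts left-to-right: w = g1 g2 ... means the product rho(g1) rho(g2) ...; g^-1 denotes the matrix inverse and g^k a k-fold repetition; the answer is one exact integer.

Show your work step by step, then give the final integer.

rho(a^-1) = [[-3, -5], [-1, -2]]
... * rho(b^-1) = [[5, -2], [-2, 1]]  ->  [[-5, 1], [-1, 0]]
... * rho(a^-1) = [[-3, -5], [-1, -2]]  ->  [[14, 23], [3, 5]]
... * rho(a^-1) = [[-3, -5], [-1, -2]]  ->  [[-65, -116], [-14, -25]]
... * rho(b^-1) = [[5, -2], [-2, 1]]  ->  [[-93, 14], [-20, 3]]
... * rho(b^-1) = [[5, -2], [-2, 1]]  ->  [[-493, 200], [-106, 43]]
... * rho(a^-1) = [[-3, -5], [-1, -2]]  ->  [[1279, 2065], [275, 444]]
... * rho(b^-1) = [[5, -2], [-2, 1]]  ->  [[2265, -493], [487, -106]]
... * rho(b^-1) = [[5, -2], [-2, 1]]  ->  [[12311, -5023], [2647, -1080]]
tr = 12311 + -1080 = 11231

11231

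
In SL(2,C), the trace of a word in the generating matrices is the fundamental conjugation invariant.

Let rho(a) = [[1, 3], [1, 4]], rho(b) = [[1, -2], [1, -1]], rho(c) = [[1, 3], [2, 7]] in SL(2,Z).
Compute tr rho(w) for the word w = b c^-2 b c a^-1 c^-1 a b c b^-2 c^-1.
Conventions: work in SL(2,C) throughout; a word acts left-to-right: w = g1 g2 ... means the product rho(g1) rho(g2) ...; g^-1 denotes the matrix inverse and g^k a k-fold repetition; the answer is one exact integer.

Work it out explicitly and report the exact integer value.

rho(b) = [[1, -2], [1, -1]]
... * rho(c^-1) = [[7, -3], [-2, 1]]  ->  [[11, -5], [9, -4]]
... * rho(c^-1) = [[7, -3], [-2, 1]]  ->  [[87, -38], [71, -31]]
... * rho(b) = [[1, -2], [1, -1]]  ->  [[49, -136], [40, -111]]
... * rho(c) = [[1, 3], [2, 7]]  ->  [[-223, -805], [-182, -657]]
... * rho(a^-1) = [[4, -3], [-1, 1]]  ->  [[-87, -136], [-71, -111]]
... * rho(c^-1) = [[7, -3], [-2, 1]]  ->  [[-337, 125], [-275, 102]]
... * rho(a) = [[1, 3], [1, 4]]  ->  [[-212, -511], [-173, -417]]
... * rho(b) = [[1, -2], [1, -1]]  ->  [[-723, 935], [-590, 763]]
... * rho(c) = [[1, 3], [2, 7]]  ->  [[1147, 4376], [936, 3571]]
... * rho(b^-1) = [[-1, 2], [-1, 1]]  ->  [[-5523, 6670], [-4507, 5443]]
... * rho(b^-1) = [[-1, 2], [-1, 1]]  ->  [[-1147, -4376], [-936, -3571]]
... * rho(c^-1) = [[7, -3], [-2, 1]]  ->  [[723, -935], [590, -763]]
tr = 723 + -763 = -40

-40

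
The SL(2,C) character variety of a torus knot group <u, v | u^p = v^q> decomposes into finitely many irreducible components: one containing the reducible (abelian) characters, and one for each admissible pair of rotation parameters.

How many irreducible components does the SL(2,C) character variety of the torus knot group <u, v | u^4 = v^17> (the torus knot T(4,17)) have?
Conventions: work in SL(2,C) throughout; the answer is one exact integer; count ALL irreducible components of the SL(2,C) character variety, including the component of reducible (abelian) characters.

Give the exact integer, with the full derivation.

In the torus knot group T(4,17), u^4 = v^17 is central, so an irreducible representation sends it to +I or -I (Schur).
On an irreducible component, tr(u) is locked at 2*cos(pi*alpha/4) for some alpha in 1..3, and tr(v) at 2*cos(pi*beta/17) for some beta in 1..16.
Consistency of u^4 = (-1)^alpha I with v^17 = (-1)^beta I forces alpha = beta (mod 2).
count pairs: odd alpha (2 choices) x odd beta (8), plus even alpha (1) x even beta (8): 2*8 + 1*8 = 24.
Total: 24 irreducible-character components + 1 reducible (abelian) component = 25.

25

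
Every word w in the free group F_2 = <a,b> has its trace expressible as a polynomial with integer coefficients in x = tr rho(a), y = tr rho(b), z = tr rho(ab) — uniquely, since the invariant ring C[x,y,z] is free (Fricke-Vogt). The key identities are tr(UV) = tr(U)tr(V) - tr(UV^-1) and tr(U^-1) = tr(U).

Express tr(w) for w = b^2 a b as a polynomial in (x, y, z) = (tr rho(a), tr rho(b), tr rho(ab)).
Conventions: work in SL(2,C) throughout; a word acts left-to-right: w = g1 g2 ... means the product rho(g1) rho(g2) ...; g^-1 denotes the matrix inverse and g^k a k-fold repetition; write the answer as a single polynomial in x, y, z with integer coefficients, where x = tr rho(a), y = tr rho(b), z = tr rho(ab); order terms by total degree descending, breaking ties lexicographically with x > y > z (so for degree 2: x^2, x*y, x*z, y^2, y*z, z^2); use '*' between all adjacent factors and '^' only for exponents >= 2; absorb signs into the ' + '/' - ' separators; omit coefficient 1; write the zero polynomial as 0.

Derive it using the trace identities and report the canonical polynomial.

use: trace(b a b) = trace(b)*trace(a b) - trace(a)   [square of b] = y*z - x
trace(b^2 a b) = trace(b)*trace(b a b) - trace(b a)   [square of b] = y^2*z - x*y - z

y^2*z - x*y - z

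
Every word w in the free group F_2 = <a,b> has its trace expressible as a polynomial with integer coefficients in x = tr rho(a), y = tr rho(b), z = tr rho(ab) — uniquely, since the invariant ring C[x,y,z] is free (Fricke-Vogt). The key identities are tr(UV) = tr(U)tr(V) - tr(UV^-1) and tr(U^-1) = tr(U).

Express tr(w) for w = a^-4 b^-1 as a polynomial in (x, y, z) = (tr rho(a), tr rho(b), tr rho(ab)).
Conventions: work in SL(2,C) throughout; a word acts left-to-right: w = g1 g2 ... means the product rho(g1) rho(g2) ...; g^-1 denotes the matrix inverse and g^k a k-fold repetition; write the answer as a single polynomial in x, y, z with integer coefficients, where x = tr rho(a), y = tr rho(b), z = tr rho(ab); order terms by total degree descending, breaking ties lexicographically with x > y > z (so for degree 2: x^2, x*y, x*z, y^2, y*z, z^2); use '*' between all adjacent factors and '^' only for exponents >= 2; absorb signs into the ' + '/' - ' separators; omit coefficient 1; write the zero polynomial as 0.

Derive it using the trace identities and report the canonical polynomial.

next, tr(a^-1) = tr(a) = x
tr(a^-2) = tr(a^-1) * tr(a) - tr(1) = x^2 - 2
and tr(a^-3) = tr(a^-2) * tr(a) - tr(a^-1) = x^3 - 3*x
and tr(a^-4) = tr(a^-3) * tr(a) - tr(a^-2) = x^4 - 4*x^2 + 2
and tr(a^-1 b) = tr(b) * tr(a) - tr(b a) = x*y - z
and tr(a^-1 b a^-1) = tr(a^-1 b) * tr(a) - tr(a^-1 b a) = x^2*y - x*z - y
tr(a^-1 b a^-2) = tr(a^-1 b a^-1) * tr(a) - tr(a^-1 b) = x^3*y - x^2*z - 2*x*y + z
tr(a^-4 b) = tr(a^-1 b a^-2) * tr(a) - tr(a^-1 b a^-1) = x^4*y - x^3*z - 3*x^2*y + 2*x*z + y
tr(a^-4 b^-1) = tr(a^-4) * tr(b) - tr(a^-4 b) = x^3*z - x^2*y - 2*x*z + y

x^3*z - x^2*y - 2*x*z + y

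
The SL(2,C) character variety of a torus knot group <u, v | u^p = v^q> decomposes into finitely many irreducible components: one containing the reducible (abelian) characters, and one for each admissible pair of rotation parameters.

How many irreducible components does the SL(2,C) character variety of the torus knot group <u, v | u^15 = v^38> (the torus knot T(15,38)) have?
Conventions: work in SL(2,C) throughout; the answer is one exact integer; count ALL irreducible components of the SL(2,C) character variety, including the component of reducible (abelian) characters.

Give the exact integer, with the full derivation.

For T(15,38): irreducibility forces the central element u^15 = v^38 to one of +I, -I.
So on each irreducible component the traces are pinned: tr(u) = 2*cos(pi*alpha/15) with 1 <= alpha <= 14, tr(v) = 2*cos(pi*beta/38) with 1 <= beta <= 37.
u^15 = (-1)^alpha I and v^38 = (-1)^beta I must agree, so alpha and beta have equal parity.
count pairs: odd alpha (7 choices) x odd beta (19), plus even alpha (7) x even beta (18): 7*19 + 7*18 = 259.
Total: 259 irreducible-character components + 1 reducible (abelian) component = 260.

260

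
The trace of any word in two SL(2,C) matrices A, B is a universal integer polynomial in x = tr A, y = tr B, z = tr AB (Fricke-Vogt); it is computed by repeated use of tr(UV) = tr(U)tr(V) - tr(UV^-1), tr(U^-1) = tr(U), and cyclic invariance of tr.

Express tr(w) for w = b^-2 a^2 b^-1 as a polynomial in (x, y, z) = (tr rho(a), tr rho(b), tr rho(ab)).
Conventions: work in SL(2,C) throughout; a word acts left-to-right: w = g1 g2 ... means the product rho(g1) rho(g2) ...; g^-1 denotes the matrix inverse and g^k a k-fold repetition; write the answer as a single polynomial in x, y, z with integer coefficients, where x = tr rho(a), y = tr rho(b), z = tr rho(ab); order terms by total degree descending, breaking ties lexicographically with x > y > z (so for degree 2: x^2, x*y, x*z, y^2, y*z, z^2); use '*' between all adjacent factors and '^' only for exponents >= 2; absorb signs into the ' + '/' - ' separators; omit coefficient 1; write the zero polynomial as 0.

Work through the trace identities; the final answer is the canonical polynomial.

tr(a^2) = tr(a)*tr(a) - tr(1)   [square of a] = x^2 - 2
tr(a^2 b) = tr(a)*tr(b a) - tr(b)   [square of a] = x*z - y
and tr(a^2 b^-1) = tr(a^2)*tr(b) - tr(a^2 b)   [inverse elimination on b] = x^2*y - x*z - y
next, tr(b^-2 a^2) = tr(a^2 b^-1)*tr(b) - tr(a^2)   [inverse elimination on b] = x^2*y^2 - x*y*z - x^2 - y^2 + 2
next, tr(b^-2 a^2 b^-1) = tr(b^-2 a^2)*tr(b) - tr(b^-2 a^2 b)   [inverse elimination on b] = x^2*y^3 - x*y^2*z - 2*x^2*y - y^3 + x*z + 3*y

x^2*y^3 - x*y^2*z - 2*x^2*y - y^3 + x*z + 3*y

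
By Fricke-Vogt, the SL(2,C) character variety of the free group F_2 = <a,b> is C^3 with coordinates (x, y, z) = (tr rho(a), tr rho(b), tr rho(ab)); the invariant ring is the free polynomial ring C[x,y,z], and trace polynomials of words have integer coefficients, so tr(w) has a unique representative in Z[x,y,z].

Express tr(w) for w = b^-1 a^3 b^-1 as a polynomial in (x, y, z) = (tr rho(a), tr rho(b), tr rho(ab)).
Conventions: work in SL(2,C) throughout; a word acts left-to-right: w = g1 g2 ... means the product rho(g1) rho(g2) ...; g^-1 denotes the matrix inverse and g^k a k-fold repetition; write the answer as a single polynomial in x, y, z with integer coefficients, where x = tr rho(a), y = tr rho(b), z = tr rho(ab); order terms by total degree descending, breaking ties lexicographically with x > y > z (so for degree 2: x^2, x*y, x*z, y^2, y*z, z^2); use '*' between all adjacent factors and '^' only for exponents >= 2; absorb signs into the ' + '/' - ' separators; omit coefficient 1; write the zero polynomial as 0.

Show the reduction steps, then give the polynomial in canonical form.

x^3*y^2 - x^2*y*z - x^3 - 2*x*y^2 + y*z + 3*x

trace(a^2) = trace(a) * trace(a) - trace(1) = x^2 - 2
trace(a^3) = trace(a) * trace(a^2) - trace(a) = x^3 - 3*x
trace(b a^2) = trace(a) * trace(b a) - trace(b) = x*z - y
and trace(a^3 b) = trace(a) * trace(b a^2) - trace(b a) = x^2*z - x*y - z
next, trace(b^-1 a^3) = trace(a^3) * trace(b) - trace(a^3 b) = x^3*y - x^2*z - 2*x*y + z
trace(b^-1 a^3 b^-1) = trace(b^-1 a^3) * trace(b) - trace(b^-1 a^3 b) = x^3*y^2 - x^2*y*z - x^3 - 2*x*y^2 + y*z + 3*x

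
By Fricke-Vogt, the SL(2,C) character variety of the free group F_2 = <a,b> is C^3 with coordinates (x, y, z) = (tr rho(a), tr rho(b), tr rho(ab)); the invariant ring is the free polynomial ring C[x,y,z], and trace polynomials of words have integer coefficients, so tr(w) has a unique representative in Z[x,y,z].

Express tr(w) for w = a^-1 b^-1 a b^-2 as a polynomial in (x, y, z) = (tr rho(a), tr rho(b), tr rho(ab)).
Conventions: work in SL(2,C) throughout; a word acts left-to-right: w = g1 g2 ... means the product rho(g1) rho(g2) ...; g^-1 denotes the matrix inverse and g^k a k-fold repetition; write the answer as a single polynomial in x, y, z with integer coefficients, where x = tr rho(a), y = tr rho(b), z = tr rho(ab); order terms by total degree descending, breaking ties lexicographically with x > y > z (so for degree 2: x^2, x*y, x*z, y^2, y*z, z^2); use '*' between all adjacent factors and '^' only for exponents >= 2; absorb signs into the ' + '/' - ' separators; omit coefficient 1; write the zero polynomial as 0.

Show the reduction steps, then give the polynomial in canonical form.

x*y^2*z - x^2*y - y*z^2 + y

reduce: trace(a b^-1) = trace(a)*trace(b) - trace(a b)  (eliminate b^-1) = x*y - z
so trace(a b^-2) = trace(a b^-1)*trace(b) - trace(a)  (eliminate b^-1) = x*y^2 - y*z - x
trace(b^-1 a b^-2) = trace(a b^-2)*trace(b) - trace(a b^-1)  (eliminate b^-1) = x*y^3 - y^2*z - 2*x*y + z
so trace(a^2) = trace(a)*trace(a) - trace(1)  (reduce the a square) = x^2 - 2
so trace(a^2 b) = trace(a)*trace(b a) - trace(b)  (reduce the a square) = x*z - y
reduce: trace(a b^-1 a) = trace(a^2)*trace(b) - trace(a^2 b)  (eliminate b^-1) = x^2*y - x*z - y
trace(a b a b) = trace(a b)*trace(a b) - trace(1)  (split on a) = z^2 - 2
reduce: trace(a b^-1 a b) = trace(a b a)*trace(b) - trace(a b a b)  (eliminate b^-1) = x*y*z - y^2 - z^2 + 2
trace(b^-1 a b^-1 a) = trace(a b^-1 a)*trace(b) - trace(a b^-1 a b)  (eliminate b^-1) = x^2*y^2 - 2*x*y*z + z^2 - 2
so trace(b^-1 a b^-2 a) = trace(b^-1 a b^-1 a)*trace(b) - trace(b^-1 a b^-1 a b)  (eliminate b^-1) = x^2*y^3 - 2*x*y^2*z - x^2*y + y*z^2 + x*z - y
trace(a^-1 b^-1 a b^-2) = trace(b^-1 a b^-2)*trace(a) - trace(b^-1 a b^-2 a)  (eliminate a^-1) = x*y^2*z - x^2*y - y*z^2 + y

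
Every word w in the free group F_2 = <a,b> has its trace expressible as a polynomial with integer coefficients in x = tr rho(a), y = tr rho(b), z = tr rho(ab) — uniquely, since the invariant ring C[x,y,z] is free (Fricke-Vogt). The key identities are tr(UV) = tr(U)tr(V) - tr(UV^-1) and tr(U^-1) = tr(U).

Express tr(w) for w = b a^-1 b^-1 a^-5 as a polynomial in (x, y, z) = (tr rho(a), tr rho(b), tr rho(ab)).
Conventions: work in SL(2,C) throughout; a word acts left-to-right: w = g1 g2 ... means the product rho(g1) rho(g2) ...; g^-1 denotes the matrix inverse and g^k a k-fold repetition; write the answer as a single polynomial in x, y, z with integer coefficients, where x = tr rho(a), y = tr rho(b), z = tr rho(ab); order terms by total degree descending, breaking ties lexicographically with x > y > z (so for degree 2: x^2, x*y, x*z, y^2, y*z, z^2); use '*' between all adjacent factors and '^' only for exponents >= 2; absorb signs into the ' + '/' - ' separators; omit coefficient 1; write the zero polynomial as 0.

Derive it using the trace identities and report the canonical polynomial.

so trace(b a^-1) = trace(b) * trace(a) - trace(b a)   [inverse elimination on a] = x*y - z
so trace(b a^-2) = trace(b a^-1) * trace(a) - trace(b)   [inverse elimination on a] = x^2*y - x*z - y
trace(a^-1 b a^-2) = trace(b a^-2) * trace(a) - trace(b a^-1)   [inverse elimination on a] = x^3*y - x^2*z - 2*x*y + z
so trace(a^-1 b a^-3) = trace(a^-1 b a^-2) * trace(a) - trace(a^-1 b a^-1)   [inverse elimination on a] = x^4*y - x^3*z - 3*x^2*y + 2*x*z + y
trace(a^-5 b) = trace(a^-1 b a^-3) * trace(a) - trace(a^-1 b a^-2)   [inverse elimination on a] = x^5*y - x^4*z - 4*x^3*y + 3*x^2*z + 3*x*y - z
trace(a^-5 b a^-1) = trace(a^-5 b) * trace(a) - trace(a^-5 b a)   [inverse elimination on a] = x^6*y - x^5*z - 5*x^4*y + 4*x^3*z + 6*x^2*y - 3*x*z - y
trace(b^2) = trace(b) * trace(b) - trace(1)   [square of b] = y^2 - 2
trace(b^2 a) = trace(b) * trace(a b) - trace(a)   [square of b] = y*z - x
trace(b a^-1 b) = trace(b^2) * trace(a) - trace(b^2 a)   [inverse elimination on a] = x*y^2 - y*z - x
trace(b a b a) = trace(a b) * trace(a b) - trace(1)   [split at a repeated a] = z^2 - 2
reduce: trace(b a^-1 b a) = trace(b a b) * trace(a) - trace(b a b a)   [inverse elimination on a] = x*y*z - x^2 - z^2 + 2
trace(b a^-1 b a^-1) = trace(b a^-1 b) * trace(a) - trace(b a^-1 b a)   [inverse elimination on a] = x^2*y^2 - 2*x*y*z + z^2 - 2
reduce: trace(b a^-1 b a^-2) = trace(b a^-1 b a^-1) * trace(a) - trace(b a^-1 b)   [inverse elimination on a] = x^3*y^2 - 2*x^2*y*z - x*y^2 + x*z^2 + y*z - x
reduce: trace(a^-1 b a^-1 b a^-2) = trace(b a^-1 b a^-2) * trace(a) - trace(b a^-1 b a^-1)   [inverse elimination on a] = x^4*y^2 - 2*x^3*y*z - 2*x^2*y^2 + x^2*z^2 + 3*x*y*z - x^2 - z^2 + 2
so trace(a^-2 b a^-1 b a^-2) = trace(a^-1 b a^-1 b a^-2) * trace(a) - trace(a^-1 b a^-1 b a^-1)   [inverse elimination on a] = x^5*y^2 - 2*x^4*y*z - 3*x^3*y^2 + x^3*z^2 + 5*x^2*y*z - x^3 + x*y^2 - 2*x*z^2 - y*z + 3*x
trace(a^-5 b a^-1 b) = trace(a^-2 b a^-1 b a^-2) * trace(a) - trace(a^-2 b a^-1 b a^-1)   [inverse elimination on a] = x^6*y^2 - 2*x^5*y*z - 4*x^4*y^2 + x^4*z^2 + 7*x^3*y*z - x^4 + 3*x^2*y^2 - 3*x^2*z^2 - 4*x*y*z + 4*x^2 + z^2 - 2
reduce: trace(b a^-1 b^-1 a^-5) = trace(a^-5 b a^-1) * trace(b) - trace(a^-5 b a^-1 b)   [inverse elimination on b] = x^5*y*z - x^4*y^2 - x^4*z^2 - 3*x^3*y*z + x^4 + 3*x^2*y^2 + 3*x^2*z^2 + x*y*z - 4*x^2 - y^2 - z^2 + 2

x^5*y*z - x^4*y^2 - x^4*z^2 - 3*x^3*y*z + x^4 + 3*x^2*y^2 + 3*x^2*z^2 + x*y*z - 4*x^2 - y^2 - z^2 + 2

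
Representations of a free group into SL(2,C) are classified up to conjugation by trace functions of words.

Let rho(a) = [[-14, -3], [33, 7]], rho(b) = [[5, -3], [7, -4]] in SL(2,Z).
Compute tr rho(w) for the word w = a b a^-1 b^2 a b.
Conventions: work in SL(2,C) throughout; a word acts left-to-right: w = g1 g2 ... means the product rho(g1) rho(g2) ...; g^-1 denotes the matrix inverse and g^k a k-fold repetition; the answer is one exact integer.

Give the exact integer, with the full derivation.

10037810

rho(a) = [[-14, -3], [33, 7]]
... * rho(b) = [[5, -3], [7, -4]]  ->  [[-91, 54], [214, -127]]
... * rho(a^-1) = [[7, 3], [-33, -14]]  ->  [[-2419, -1029], [5689, 2420]]
... * rho(b) = [[5, -3], [7, -4]]  ->  [[-19298, 11373], [45385, -26747]]
... * rho(b) = [[5, -3], [7, -4]]  ->  [[-16879, 12402], [39696, -29167]]
... * rho(a) = [[-14, -3], [33, 7]]  ->  [[645572, 137451], [-1518255, -323257]]
... * rho(b) = [[5, -3], [7, -4]]  ->  [[4190017, -2486520], [-9854074, 5847793]]
tr = 4190017 + 5847793 = 10037810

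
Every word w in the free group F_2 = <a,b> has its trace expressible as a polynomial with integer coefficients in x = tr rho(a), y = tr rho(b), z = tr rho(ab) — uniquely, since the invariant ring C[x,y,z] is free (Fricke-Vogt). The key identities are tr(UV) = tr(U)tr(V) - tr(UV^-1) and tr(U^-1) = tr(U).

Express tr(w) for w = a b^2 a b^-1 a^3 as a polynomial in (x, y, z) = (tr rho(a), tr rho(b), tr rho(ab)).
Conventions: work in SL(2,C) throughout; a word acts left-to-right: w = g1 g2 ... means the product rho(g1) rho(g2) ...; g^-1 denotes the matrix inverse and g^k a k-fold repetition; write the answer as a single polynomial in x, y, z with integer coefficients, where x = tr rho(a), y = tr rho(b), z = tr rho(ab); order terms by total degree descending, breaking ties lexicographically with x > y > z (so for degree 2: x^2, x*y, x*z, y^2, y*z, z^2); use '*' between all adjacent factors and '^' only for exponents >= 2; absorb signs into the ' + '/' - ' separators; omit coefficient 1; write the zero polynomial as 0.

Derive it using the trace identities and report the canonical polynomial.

x^4*y^2*z - x^5*y - x^3*y^3 - x^3*y*z^2 + x^4*z - 2*x^2*y^2*z + 5*x^3*y + 2*x*y^3 + 2*x*y*z^2 - 3*x^2*z - 6*x*y + z

use: tr(a b a) = tr(a)*tr(b a) - tr(b)  (reduce the a square) = x*z - y
use: tr(a^3 b) = tr(a)*tr(a b a) - tr(a b)  (reduce the a square) = x^2*z - x*y - z
tr(a^2) = tr(a)*tr(a) - tr(1)  (reduce the a square) = x^2 - 2
tr(a^3) = tr(a)*tr(a^2) - tr(a)  (reduce the a square) = x^3 - 3*x
use: tr(b^2 a^3) = tr(b)*tr(a^3 b) - tr(a^3)  (reduce the b square) = x^2*y*z - x^3 - x*y^2 - y*z + 3*x
tr(b^2 a) = tr(b)*tr(a b) - tr(a)  (reduce the b square) = y*z - x
use: tr(b^2) = tr(b)*tr(b) - tr(1)  (reduce the b square) = y^2 - 2
use: tr(b^2 a^2) = tr(a)*tr(b^2 a) - tr(b^2)  (reduce the a square) = x*y*z - x^2 - y^2 + 2
tr(a^2 b^2 a^2) = tr(a)*tr(b^2 a^3) - tr(b^2 a^2)  (reduce the a square) = x^3*y*z - x^4 - x^2*y^2 - 2*x*y*z + 4*x^2 + y^2 - 2
apply: tr(a^4 b^2 a) = tr(a)*tr(a^2 b^2 a^2) - tr(a^2 b^2 a)  (reduce the a square) = x^4*y*z - x^5 - x^3*y^2 - 3*x^2*y*z + 5*x^3 + 2*x*y^2 + y*z - 5*x
apply: tr(b a b a) = tr(a b)*tr(a b) - tr(1)  (split on a) = z^2 - 2
use: tr(a b a^2 b) = tr(a)*tr(b a b a) - tr(b a b)  (reduce the a square) = x*z^2 - y*z - x
use: tr(a b^2 a b a) = tr(b)*tr(a b a^2 b) - tr(a b a^2)  (reduce the b square) = x*y*z^2 - x^2*z - y^2*z + z
apply: tr(a b^2 a b) = tr(b)*tr(a b a b) - tr(a b a)  (reduce the b square) = y*z^2 - x*z - y
apply: tr(b^2 a b a^3) = tr(a)*tr(a b^2 a b a) - tr(a b^2 a b)  (reduce the a square) = x^2*y*z^2 - x^3*z - x*y^2*z - y*z^2 + 2*x*z + y
apply: tr(a^4 b^2 a b) = tr(a)*tr(b^2 a b a^3) - tr(b^2 a b a^2)  (reduce the a square) = x^3*y*z^2 - x^4*z - x^2*y^2*z - 2*x*y*z^2 + 3*x^2*z + y^2*z + x*y - z
use: tr(a b^2 a b^-1 a^3) = tr(a^4 b^2 a)*tr(b) - tr(a^4 b^2 a b)  (eliminate b^-1) = x^4*y^2*z - x^5*y - x^3*y^3 - x^3*y*z^2 + x^4*z - 2*x^2*y^2*z + 5*x^3*y + 2*x*y^3 + 2*x*y*z^2 - 3*x^2*z - 6*x*y + z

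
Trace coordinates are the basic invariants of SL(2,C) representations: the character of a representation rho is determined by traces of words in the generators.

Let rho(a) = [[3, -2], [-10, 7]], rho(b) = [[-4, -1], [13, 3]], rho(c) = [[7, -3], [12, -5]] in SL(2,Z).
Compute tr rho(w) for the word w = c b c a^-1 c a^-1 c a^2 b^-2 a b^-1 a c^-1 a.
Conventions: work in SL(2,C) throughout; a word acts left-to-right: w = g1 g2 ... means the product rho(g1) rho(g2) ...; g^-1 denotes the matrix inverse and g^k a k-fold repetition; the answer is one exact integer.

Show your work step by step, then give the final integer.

rho(c) = [[7, -3], [12, -5]]
... * rho(b) = [[-4, -1], [13, 3]]  ->  [[-67, -16], [-113, -27]]
... * rho(c) = [[7, -3], [12, -5]]  ->  [[-661, 281], [-1115, 474]]
... * rho(a^-1) = [[7, 2], [10, 3]]  ->  [[-1817, -479], [-3065, -808]]
... * rho(c) = [[7, -3], [12, -5]]  ->  [[-18467, 7846], [-31151, 13235]]
... * rho(a^-1) = [[7, 2], [10, 3]]  ->  [[-50809, -13396], [-85707, -22597]]
... * rho(c) = [[7, -3], [12, -5]]  ->  [[-516415, 219407], [-871113, 370106]]
... * rho(a) = [[3, -2], [-10, 7]]  ->  [[-3743315, 2568679], [-6314399, 4332968]]
... * rho(a) = [[3, -2], [-10, 7]]  ->  [[-36916735, 25467383], [-62272877, 42959574]]
... * rho(b^-1) = [[3, 1], [-13, -4]]  ->  [[-441826184, -138786267], [-745293093, -234111173]]
... * rho(b^-1) = [[3, 1], [-13, -4]]  ->  [[478742919, 113318884], [807565970, 191151599]]
... * rho(a) = [[3, -2], [-10, 7]]  ->  [[303039917, -164253650], [511181920, -277070747]]
... * rho(b^-1) = [[3, 1], [-13, -4]]  ->  [[3044417201, 960054517], [5135465471, 1619464908]]
... * rho(a) = [[3, -2], [-10, 7]]  ->  [[-467293567, 631547217], [-788252667, 1065323414]]
... * rho(c^-1) = [[-5, 3], [-12, 7]]  ->  [[-5242098769, 3018949818], [-8842617633, 5092505897]]
... * rho(a) = [[3, -2], [-10, 7]]  ->  [[-45915794487, 31616846264], [-77452911869, 53332776545]]
tr = -45915794487 + 53332776545 = 7416982058

7416982058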